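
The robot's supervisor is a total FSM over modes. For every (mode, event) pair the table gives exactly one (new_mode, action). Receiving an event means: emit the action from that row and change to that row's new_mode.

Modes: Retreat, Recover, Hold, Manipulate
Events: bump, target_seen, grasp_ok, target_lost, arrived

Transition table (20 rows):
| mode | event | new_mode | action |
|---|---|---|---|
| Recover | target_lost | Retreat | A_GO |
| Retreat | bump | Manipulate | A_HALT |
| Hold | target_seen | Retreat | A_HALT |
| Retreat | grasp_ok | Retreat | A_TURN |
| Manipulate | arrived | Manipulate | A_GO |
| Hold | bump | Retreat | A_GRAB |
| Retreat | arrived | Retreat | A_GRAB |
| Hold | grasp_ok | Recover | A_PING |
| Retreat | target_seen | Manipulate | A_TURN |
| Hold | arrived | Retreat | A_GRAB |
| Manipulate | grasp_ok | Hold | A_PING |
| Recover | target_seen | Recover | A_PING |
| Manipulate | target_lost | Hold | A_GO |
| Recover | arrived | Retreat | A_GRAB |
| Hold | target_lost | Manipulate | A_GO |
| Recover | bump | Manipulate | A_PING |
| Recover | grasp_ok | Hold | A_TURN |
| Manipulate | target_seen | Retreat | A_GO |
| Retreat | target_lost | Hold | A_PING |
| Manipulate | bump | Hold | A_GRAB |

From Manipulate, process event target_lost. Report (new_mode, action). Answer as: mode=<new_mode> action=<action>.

mode=Hold action=A_GO

current mode = Manipulate; filter table to that mode:
  (Manipulate, arrived) → (Manipulate, A_GO)
  (Manipulate, grasp_ok) → (Hold, A_PING)
  (Manipulate, target_lost) → (Hold, A_GO)  ← event matches
  (Manipulate, target_seen) → (Retreat, A_GO)
  (Manipulate, bump) → (Hold, A_GRAB)
event = target_lost selects (Hold, A_GO)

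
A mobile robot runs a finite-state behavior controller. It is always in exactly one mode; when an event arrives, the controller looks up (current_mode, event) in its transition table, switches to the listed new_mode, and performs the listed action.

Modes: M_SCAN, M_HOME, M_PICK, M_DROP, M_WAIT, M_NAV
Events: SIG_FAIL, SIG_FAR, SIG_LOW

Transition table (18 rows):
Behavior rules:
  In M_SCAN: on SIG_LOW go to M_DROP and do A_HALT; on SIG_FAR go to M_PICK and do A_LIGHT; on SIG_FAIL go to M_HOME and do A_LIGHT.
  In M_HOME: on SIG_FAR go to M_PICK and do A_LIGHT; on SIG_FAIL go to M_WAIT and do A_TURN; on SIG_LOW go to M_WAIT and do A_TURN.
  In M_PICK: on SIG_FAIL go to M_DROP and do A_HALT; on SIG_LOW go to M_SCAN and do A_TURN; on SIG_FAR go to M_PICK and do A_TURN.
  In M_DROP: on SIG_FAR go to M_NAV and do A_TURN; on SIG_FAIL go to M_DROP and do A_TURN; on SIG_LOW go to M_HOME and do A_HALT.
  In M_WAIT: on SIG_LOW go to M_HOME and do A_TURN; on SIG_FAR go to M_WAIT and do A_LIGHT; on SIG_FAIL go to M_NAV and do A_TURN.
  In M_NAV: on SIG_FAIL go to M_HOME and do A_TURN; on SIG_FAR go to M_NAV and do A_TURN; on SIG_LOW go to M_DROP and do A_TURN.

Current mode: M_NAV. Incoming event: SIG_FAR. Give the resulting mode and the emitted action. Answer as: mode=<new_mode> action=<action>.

mode=M_NAV action=A_TURN

current mode = M_NAV; filter table to that mode:
  (M_NAV, SIG_FAIL) → (M_HOME, A_TURN)
  (M_NAV, SIG_FAR) → (M_NAV, A_TURN)  ← event matches
  (M_NAV, SIG_LOW) → (M_DROP, A_TURN)
event = SIG_FAR selects (M_NAV, A_TURN)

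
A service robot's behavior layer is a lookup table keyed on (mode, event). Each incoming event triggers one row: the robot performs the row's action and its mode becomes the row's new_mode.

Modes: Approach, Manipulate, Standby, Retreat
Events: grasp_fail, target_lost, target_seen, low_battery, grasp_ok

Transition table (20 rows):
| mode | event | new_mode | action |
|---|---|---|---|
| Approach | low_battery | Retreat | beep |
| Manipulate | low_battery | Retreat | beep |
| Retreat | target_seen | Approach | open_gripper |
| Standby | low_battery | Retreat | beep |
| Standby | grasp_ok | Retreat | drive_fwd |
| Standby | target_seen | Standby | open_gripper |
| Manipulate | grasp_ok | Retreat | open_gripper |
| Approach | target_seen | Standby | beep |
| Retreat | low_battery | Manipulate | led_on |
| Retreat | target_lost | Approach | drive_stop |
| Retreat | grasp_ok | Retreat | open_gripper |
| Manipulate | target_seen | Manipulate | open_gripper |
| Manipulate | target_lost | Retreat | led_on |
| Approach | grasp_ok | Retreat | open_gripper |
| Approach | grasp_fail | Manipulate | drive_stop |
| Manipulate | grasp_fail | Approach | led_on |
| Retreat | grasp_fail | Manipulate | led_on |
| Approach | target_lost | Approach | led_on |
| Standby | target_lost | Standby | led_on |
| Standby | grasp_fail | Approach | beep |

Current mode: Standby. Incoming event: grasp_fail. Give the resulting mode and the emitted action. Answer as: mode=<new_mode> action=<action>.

mode=Approach action=beep

current mode = Standby; filter table to that mode:
  (Standby, low_battery) → (Retreat, beep)
  (Standby, grasp_ok) → (Retreat, drive_fwd)
  (Standby, target_seen) → (Standby, open_gripper)
  (Standby, target_lost) → (Standby, led_on)
  (Standby, grasp_fail) → (Approach, beep)  ← event matches
event = grasp_fail selects (Approach, beep)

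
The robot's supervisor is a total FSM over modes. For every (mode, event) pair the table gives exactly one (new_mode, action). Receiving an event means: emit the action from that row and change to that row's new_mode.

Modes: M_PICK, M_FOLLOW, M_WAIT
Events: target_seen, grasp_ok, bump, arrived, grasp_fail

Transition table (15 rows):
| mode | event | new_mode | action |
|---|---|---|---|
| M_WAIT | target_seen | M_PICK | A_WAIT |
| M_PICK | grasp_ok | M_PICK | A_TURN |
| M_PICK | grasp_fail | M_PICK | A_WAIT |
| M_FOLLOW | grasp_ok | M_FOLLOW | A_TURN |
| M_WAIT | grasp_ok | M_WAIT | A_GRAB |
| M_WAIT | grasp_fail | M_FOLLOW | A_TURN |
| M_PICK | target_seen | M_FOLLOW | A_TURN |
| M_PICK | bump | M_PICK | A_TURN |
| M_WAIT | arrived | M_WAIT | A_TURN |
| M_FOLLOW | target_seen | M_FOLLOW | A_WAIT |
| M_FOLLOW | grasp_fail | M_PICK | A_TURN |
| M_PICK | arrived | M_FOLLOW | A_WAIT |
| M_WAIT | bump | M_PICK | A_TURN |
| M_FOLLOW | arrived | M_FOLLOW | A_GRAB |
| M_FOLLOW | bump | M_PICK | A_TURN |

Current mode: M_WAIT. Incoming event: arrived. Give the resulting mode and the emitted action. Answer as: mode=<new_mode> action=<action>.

current mode = M_WAIT; filter table to that mode:
  (M_WAIT, target_seen) → (M_PICK, A_WAIT)
  (M_WAIT, grasp_ok) → (M_WAIT, A_GRAB)
  (M_WAIT, grasp_fail) → (M_FOLLOW, A_TURN)
  (M_WAIT, arrived) → (M_WAIT, A_TURN)  ← event matches
  (M_WAIT, bump) → (M_PICK, A_TURN)
event = arrived selects (M_WAIT, A_TURN)

mode=M_WAIT action=A_TURN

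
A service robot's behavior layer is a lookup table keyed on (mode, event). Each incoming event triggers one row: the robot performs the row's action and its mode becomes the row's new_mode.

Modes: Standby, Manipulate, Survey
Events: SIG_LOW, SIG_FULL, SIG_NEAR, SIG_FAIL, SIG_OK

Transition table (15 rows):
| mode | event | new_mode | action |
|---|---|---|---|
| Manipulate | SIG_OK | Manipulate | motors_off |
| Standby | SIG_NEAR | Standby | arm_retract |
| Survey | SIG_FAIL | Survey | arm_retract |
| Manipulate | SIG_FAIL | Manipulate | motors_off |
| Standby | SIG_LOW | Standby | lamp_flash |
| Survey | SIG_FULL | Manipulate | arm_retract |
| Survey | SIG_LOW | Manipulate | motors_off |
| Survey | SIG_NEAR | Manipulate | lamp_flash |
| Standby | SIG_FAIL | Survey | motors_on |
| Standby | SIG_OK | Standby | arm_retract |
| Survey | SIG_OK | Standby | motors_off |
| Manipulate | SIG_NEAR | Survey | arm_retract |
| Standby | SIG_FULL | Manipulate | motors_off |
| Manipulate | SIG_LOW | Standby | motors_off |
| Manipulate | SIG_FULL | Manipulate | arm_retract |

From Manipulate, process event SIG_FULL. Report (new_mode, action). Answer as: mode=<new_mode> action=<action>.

current mode = Manipulate; filter table to that mode:
  (Manipulate, SIG_OK) → (Manipulate, motors_off)
  (Manipulate, SIG_FAIL) → (Manipulate, motors_off)
  (Manipulate, SIG_NEAR) → (Survey, arm_retract)
  (Manipulate, SIG_LOW) → (Standby, motors_off)
  (Manipulate, SIG_FULL) → (Manipulate, arm_retract)  ← event matches
event = SIG_FULL selects (Manipulate, arm_retract)

mode=Manipulate action=arm_retract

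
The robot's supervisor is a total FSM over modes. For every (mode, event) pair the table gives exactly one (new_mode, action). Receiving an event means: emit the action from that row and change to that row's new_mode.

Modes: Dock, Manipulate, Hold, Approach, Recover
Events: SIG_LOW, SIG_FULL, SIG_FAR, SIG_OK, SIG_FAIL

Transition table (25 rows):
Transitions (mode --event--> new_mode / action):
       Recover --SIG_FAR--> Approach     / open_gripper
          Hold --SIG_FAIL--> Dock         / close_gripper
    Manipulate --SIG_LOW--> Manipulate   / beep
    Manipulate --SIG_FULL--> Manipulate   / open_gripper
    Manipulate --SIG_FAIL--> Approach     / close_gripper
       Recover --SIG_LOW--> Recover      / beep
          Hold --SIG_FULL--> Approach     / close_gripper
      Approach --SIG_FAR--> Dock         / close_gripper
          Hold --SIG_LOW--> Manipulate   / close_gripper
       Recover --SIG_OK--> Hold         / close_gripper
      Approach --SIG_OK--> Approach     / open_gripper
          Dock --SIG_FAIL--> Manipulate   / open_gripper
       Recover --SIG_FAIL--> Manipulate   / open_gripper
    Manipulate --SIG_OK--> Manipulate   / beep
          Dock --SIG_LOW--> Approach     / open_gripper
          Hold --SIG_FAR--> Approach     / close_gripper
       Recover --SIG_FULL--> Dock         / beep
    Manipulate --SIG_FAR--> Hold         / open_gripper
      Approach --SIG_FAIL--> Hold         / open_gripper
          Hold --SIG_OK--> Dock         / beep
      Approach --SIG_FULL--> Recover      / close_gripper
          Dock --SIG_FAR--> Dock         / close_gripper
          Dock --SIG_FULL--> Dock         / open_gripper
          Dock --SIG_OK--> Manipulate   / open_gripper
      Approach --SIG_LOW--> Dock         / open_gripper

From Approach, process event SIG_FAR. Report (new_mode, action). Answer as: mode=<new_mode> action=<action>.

mode=Dock action=close_gripper

current mode = Approach; filter table to that mode:
  (Approach, SIG_FAR) → (Dock, close_gripper)  ← event matches
  (Approach, SIG_OK) → (Approach, open_gripper)
  (Approach, SIG_FAIL) → (Hold, open_gripper)
  (Approach, SIG_FULL) → (Recover, close_gripper)
  (Approach, SIG_LOW) → (Dock, open_gripper)
event = SIG_FAR selects (Dock, close_gripper)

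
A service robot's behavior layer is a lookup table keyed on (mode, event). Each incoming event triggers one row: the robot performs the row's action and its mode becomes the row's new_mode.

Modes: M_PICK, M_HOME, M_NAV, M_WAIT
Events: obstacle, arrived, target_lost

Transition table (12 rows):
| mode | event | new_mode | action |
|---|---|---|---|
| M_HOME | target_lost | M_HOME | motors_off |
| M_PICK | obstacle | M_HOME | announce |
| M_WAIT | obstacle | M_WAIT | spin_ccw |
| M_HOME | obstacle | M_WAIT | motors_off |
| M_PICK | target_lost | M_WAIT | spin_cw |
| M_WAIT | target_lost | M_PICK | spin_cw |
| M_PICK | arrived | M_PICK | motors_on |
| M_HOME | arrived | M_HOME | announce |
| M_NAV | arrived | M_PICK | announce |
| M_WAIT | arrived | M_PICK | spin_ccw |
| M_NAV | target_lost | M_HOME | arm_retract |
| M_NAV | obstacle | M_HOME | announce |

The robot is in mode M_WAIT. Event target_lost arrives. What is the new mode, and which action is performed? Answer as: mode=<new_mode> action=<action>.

current mode = M_WAIT; filter table to that mode:
  (M_WAIT, obstacle) → (M_WAIT, spin_ccw)
  (M_WAIT, target_lost) → (M_PICK, spin_cw)  ← event matches
  (M_WAIT, arrived) → (M_PICK, spin_ccw)
event = target_lost selects (M_PICK, spin_cw)

mode=M_PICK action=spin_cw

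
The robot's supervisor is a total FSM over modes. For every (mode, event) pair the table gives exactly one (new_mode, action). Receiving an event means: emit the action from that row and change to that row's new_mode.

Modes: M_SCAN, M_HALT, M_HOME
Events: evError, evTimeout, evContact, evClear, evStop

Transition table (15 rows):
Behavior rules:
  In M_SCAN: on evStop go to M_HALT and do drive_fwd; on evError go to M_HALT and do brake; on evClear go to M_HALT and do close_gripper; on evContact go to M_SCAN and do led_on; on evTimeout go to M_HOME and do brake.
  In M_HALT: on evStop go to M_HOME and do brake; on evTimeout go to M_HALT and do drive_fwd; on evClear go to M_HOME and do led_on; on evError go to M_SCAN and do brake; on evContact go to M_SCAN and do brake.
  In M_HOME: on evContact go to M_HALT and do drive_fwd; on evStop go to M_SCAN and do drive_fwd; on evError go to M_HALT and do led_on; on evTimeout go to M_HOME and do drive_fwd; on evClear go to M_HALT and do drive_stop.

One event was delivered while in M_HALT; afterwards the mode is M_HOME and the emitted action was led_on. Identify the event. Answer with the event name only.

try evError: (M_HALT, evError) → (M_SCAN, brake)
try evTimeout: (M_HALT, evTimeout) → (M_HALT, drive_fwd)
try evContact: (M_HALT, evContact) → (M_SCAN, brake)
try evClear: (M_HALT, evClear) → (M_HOME, led_on)  ← matches
try evStop: (M_HALT, evStop) → (M_HOME, brake)

evClear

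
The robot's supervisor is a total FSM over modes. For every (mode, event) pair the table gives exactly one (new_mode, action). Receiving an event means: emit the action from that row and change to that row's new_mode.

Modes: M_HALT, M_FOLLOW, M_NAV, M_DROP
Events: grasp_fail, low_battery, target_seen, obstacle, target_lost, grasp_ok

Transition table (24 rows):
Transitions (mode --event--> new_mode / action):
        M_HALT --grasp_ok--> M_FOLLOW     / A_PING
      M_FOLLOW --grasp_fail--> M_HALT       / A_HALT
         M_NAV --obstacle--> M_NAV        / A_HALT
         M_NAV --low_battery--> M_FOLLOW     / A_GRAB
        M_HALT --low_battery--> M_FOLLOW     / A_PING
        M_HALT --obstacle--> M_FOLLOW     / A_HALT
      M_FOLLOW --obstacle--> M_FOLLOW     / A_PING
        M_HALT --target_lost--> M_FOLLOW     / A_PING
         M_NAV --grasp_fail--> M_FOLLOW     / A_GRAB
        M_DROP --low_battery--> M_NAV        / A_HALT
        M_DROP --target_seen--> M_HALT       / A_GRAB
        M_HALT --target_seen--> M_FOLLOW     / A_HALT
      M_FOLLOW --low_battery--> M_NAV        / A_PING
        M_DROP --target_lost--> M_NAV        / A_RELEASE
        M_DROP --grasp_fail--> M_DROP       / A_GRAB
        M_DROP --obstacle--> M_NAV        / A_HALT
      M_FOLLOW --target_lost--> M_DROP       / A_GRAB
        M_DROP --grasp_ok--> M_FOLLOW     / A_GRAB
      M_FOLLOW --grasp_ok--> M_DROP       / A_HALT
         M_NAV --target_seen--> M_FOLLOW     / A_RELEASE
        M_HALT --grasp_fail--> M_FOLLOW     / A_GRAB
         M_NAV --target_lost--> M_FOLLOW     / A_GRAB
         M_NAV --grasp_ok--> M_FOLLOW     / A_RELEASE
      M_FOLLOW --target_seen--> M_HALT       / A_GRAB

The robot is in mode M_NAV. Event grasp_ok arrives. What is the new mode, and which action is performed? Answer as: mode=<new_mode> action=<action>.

mode=M_FOLLOW action=A_RELEASE

current mode = M_NAV; filter table to that mode:
  (M_NAV, obstacle) → (M_NAV, A_HALT)
  (M_NAV, low_battery) → (M_FOLLOW, A_GRAB)
  (M_NAV, grasp_fail) → (M_FOLLOW, A_GRAB)
  (M_NAV, target_seen) → (M_FOLLOW, A_RELEASE)
  (M_NAV, target_lost) → (M_FOLLOW, A_GRAB)
  (M_NAV, grasp_ok) → (M_FOLLOW, A_RELEASE)  ← event matches
event = grasp_ok selects (M_FOLLOW, A_RELEASE)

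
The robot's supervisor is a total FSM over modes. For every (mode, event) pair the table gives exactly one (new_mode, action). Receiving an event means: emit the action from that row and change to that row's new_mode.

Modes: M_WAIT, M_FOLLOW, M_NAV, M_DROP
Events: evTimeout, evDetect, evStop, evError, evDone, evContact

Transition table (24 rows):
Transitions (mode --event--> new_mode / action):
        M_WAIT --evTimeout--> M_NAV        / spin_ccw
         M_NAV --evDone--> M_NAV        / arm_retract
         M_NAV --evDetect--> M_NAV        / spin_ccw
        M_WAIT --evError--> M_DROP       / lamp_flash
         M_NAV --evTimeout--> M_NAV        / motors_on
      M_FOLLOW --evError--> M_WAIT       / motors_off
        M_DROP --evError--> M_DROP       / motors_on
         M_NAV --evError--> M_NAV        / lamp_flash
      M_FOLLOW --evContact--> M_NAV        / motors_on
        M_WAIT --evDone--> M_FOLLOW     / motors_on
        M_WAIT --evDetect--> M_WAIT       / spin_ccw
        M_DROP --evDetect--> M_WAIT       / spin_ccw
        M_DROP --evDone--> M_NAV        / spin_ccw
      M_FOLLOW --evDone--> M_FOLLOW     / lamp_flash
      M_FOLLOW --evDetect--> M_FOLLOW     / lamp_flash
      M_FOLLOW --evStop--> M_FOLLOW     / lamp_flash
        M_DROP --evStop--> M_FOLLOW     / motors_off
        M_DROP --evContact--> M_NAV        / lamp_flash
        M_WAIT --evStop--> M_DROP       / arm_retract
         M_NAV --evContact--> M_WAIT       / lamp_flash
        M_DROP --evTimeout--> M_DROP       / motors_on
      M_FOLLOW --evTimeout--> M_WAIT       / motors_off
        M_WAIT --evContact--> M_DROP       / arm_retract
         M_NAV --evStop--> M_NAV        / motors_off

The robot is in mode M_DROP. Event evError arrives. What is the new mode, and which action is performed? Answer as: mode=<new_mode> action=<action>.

mode=M_DROP action=motors_on

current mode = M_DROP; filter table to that mode:
  (M_DROP, evError) → (M_DROP, motors_on)  ← event matches
  (M_DROP, evDetect) → (M_WAIT, spin_ccw)
  (M_DROP, evDone) → (M_NAV, spin_ccw)
  (M_DROP, evStop) → (M_FOLLOW, motors_off)
  (M_DROP, evContact) → (M_NAV, lamp_flash)
  (M_DROP, evTimeout) → (M_DROP, motors_on)
event = evError selects (M_DROP, motors_on)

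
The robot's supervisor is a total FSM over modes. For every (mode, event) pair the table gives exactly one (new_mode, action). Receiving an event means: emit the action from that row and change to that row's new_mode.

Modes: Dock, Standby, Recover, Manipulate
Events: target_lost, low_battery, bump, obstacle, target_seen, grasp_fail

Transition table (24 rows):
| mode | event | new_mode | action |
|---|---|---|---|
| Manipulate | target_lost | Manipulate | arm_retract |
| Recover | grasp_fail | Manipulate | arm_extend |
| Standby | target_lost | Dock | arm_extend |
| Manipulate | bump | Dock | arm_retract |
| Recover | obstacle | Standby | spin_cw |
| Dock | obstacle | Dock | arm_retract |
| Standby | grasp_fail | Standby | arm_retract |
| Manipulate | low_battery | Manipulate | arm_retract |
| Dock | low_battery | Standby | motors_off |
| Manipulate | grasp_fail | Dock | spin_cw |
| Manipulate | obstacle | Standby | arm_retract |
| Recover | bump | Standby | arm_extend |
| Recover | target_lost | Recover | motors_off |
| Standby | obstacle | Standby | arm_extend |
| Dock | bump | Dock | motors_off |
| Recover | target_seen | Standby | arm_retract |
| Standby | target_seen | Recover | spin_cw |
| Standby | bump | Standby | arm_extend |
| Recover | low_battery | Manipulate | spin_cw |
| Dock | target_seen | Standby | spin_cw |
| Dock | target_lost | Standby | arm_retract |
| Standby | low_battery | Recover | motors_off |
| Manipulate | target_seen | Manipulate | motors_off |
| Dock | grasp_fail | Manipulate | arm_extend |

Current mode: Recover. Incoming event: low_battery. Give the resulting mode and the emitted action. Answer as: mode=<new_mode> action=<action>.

mode=Manipulate action=spin_cw

current mode = Recover; filter table to that mode:
  (Recover, grasp_fail) → (Manipulate, arm_extend)
  (Recover, obstacle) → (Standby, spin_cw)
  (Recover, bump) → (Standby, arm_extend)
  (Recover, target_lost) → (Recover, motors_off)
  (Recover, target_seen) → (Standby, arm_retract)
  (Recover, low_battery) → (Manipulate, spin_cw)  ← event matches
event = low_battery selects (Manipulate, spin_cw)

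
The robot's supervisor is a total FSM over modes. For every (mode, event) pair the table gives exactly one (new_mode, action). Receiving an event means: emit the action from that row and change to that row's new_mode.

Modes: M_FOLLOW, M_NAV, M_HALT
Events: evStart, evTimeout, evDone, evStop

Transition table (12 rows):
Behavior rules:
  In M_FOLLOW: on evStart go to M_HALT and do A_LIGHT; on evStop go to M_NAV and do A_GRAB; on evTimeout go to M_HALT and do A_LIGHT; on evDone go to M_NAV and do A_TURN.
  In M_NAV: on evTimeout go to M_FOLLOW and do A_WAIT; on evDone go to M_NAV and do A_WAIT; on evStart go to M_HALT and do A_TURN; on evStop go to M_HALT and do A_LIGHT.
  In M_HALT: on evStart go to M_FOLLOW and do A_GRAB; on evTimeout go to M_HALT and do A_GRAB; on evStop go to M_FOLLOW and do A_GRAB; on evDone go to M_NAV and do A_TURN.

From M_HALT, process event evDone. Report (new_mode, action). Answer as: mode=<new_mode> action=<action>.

current mode = M_HALT; filter table to that mode:
  (M_HALT, evStart) → (M_FOLLOW, A_GRAB)
  (M_HALT, evTimeout) → (M_HALT, A_GRAB)
  (M_HALT, evStop) → (M_FOLLOW, A_GRAB)
  (M_HALT, evDone) → (M_NAV, A_TURN)  ← event matches
event = evDone selects (M_NAV, A_TURN)

mode=M_NAV action=A_TURN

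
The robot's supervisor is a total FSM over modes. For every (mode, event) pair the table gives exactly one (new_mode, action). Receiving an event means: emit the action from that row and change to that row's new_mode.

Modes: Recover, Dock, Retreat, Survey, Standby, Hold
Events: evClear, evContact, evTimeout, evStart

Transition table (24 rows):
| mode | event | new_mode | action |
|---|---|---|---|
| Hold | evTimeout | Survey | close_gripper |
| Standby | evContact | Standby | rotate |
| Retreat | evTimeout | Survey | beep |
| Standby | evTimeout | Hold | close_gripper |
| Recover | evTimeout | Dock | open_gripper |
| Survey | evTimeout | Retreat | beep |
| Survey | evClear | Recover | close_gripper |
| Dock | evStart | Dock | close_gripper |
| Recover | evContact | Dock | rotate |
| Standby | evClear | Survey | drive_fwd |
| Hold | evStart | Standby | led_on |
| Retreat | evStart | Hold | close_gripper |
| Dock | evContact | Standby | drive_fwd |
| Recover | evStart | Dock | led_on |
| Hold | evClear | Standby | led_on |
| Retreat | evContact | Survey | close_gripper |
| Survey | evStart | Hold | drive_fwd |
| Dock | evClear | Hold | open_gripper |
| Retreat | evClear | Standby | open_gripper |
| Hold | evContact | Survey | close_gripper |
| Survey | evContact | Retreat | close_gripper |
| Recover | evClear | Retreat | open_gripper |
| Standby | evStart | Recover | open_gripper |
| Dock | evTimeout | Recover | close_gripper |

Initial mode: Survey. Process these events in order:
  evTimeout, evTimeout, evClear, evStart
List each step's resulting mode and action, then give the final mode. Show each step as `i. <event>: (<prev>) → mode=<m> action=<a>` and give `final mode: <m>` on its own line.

final mode: Dock

1. evTimeout: (Survey) → mode=Retreat action=beep
2. evTimeout: (Retreat) → mode=Survey action=beep
3. evClear: (Survey) → mode=Recover action=close_gripper
4. evStart: (Recover) → mode=Dock action=led_on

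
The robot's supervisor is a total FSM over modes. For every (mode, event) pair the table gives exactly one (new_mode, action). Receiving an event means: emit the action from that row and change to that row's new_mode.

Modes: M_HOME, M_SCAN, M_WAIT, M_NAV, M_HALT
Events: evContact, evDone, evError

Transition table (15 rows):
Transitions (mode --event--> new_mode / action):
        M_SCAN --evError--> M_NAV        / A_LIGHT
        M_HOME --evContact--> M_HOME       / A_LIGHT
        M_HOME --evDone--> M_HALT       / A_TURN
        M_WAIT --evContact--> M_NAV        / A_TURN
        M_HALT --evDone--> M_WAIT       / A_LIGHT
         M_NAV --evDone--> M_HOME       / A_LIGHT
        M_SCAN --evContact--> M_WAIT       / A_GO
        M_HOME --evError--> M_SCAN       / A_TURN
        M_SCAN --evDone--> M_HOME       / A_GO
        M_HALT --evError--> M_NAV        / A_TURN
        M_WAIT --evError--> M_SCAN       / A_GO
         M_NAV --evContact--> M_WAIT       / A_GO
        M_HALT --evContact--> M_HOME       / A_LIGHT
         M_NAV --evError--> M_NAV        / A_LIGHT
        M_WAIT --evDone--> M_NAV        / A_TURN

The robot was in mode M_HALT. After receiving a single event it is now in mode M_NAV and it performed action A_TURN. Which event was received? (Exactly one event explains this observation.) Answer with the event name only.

evError

try evContact: (M_HALT, evContact) → (M_HOME, A_LIGHT)
try evDone: (M_HALT, evDone) → (M_WAIT, A_LIGHT)
try evError: (M_HALT, evError) → (M_NAV, A_TURN)  ← matches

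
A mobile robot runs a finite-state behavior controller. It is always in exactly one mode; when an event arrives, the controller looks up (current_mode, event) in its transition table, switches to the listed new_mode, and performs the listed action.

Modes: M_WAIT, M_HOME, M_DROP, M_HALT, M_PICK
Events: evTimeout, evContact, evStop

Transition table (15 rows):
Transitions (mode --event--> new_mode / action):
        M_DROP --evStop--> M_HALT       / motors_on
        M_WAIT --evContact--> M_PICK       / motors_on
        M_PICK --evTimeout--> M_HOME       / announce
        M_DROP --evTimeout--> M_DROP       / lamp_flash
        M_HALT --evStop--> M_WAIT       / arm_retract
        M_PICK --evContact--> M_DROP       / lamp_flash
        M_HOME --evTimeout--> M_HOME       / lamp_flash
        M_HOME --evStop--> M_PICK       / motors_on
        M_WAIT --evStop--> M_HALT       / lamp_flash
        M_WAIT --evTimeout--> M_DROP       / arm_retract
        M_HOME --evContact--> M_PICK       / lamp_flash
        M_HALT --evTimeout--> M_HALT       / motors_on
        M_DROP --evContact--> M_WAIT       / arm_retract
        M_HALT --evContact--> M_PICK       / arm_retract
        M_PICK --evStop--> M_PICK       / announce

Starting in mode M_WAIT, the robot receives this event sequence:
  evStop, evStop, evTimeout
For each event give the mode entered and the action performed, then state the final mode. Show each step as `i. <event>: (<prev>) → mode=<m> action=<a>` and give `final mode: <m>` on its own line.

final mode: M_DROP

1. evStop: (M_WAIT) → mode=M_HALT action=lamp_flash
2. evStop: (M_HALT) → mode=M_WAIT action=arm_retract
3. evTimeout: (M_WAIT) → mode=M_DROP action=arm_retract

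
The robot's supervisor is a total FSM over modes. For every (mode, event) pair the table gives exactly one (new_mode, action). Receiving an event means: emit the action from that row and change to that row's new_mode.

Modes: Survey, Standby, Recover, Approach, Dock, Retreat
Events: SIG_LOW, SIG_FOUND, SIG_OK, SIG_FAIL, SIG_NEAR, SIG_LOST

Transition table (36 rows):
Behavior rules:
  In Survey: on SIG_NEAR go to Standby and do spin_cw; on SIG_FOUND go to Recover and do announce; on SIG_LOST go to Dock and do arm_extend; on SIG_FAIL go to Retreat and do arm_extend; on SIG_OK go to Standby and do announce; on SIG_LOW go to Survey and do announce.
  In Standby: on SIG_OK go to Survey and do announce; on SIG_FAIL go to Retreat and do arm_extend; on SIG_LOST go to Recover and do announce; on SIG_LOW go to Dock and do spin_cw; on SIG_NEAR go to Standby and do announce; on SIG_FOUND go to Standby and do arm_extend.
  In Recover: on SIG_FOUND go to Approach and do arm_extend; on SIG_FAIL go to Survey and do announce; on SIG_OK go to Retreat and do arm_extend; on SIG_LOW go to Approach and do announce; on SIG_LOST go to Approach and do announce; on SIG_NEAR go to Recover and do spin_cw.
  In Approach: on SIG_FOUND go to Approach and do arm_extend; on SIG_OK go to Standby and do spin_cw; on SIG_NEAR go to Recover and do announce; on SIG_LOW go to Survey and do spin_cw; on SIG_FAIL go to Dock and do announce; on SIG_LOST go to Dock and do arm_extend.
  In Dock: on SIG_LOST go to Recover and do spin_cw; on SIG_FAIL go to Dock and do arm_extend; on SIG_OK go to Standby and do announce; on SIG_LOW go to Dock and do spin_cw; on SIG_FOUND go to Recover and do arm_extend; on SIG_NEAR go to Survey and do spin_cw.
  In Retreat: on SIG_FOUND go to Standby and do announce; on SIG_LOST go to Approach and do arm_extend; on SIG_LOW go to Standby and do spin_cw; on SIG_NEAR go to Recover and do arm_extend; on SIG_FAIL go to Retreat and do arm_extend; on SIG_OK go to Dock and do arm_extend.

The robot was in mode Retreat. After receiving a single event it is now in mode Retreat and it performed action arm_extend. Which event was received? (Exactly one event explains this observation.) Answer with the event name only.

try SIG_LOW: (Retreat, SIG_LOW) → (Standby, spin_cw)
try SIG_FOUND: (Retreat, SIG_FOUND) → (Standby, announce)
try SIG_OK: (Retreat, SIG_OK) → (Dock, arm_extend)
try SIG_FAIL: (Retreat, SIG_FAIL) → (Retreat, arm_extend)  ← matches
try SIG_NEAR: (Retreat, SIG_NEAR) → (Recover, arm_extend)
try SIG_LOST: (Retreat, SIG_LOST) → (Approach, arm_extend)

SIG_FAIL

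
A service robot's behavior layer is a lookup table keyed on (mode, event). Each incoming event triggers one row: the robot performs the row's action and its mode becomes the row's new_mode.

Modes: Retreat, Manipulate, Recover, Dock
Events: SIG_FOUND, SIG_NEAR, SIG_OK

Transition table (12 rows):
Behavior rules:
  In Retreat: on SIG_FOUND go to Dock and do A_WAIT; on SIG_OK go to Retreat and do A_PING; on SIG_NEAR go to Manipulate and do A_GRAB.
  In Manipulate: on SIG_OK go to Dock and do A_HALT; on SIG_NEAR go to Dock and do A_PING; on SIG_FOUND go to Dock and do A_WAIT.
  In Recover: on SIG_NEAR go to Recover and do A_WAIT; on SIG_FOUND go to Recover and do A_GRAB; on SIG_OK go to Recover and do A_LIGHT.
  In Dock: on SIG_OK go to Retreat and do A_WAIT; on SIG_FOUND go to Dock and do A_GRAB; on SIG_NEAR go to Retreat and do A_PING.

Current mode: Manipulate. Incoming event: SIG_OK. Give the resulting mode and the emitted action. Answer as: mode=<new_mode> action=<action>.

mode=Dock action=A_HALT

current mode = Manipulate; filter table to that mode:
  (Manipulate, SIG_OK) → (Dock, A_HALT)  ← event matches
  (Manipulate, SIG_NEAR) → (Dock, A_PING)
  (Manipulate, SIG_FOUND) → (Dock, A_WAIT)
event = SIG_OK selects (Dock, A_HALT)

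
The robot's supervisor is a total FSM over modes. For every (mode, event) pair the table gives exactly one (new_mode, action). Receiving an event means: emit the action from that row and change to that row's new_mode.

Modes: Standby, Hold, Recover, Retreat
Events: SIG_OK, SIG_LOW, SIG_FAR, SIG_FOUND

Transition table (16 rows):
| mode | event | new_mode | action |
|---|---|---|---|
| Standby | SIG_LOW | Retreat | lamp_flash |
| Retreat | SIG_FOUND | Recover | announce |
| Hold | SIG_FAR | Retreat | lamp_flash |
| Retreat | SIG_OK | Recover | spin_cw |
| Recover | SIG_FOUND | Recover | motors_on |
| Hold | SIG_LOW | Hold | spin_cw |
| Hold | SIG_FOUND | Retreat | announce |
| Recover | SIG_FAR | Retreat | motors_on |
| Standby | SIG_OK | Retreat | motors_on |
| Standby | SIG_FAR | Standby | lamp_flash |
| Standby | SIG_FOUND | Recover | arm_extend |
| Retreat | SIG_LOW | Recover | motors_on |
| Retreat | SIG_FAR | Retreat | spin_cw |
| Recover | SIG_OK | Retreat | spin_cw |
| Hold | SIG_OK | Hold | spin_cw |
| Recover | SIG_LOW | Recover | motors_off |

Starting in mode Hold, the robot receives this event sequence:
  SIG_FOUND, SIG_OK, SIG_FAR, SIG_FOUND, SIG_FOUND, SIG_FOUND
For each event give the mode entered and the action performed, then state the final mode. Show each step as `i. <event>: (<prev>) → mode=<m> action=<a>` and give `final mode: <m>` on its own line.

1. SIG_FOUND: (Hold) → mode=Retreat action=announce
2. SIG_OK: (Retreat) → mode=Recover action=spin_cw
3. SIG_FAR: (Recover) → mode=Retreat action=motors_on
4. SIG_FOUND: (Retreat) → mode=Recover action=announce
5. SIG_FOUND: (Recover) → mode=Recover action=motors_on
6. SIG_FOUND: (Recover) → mode=Recover action=motors_on

final mode: Recover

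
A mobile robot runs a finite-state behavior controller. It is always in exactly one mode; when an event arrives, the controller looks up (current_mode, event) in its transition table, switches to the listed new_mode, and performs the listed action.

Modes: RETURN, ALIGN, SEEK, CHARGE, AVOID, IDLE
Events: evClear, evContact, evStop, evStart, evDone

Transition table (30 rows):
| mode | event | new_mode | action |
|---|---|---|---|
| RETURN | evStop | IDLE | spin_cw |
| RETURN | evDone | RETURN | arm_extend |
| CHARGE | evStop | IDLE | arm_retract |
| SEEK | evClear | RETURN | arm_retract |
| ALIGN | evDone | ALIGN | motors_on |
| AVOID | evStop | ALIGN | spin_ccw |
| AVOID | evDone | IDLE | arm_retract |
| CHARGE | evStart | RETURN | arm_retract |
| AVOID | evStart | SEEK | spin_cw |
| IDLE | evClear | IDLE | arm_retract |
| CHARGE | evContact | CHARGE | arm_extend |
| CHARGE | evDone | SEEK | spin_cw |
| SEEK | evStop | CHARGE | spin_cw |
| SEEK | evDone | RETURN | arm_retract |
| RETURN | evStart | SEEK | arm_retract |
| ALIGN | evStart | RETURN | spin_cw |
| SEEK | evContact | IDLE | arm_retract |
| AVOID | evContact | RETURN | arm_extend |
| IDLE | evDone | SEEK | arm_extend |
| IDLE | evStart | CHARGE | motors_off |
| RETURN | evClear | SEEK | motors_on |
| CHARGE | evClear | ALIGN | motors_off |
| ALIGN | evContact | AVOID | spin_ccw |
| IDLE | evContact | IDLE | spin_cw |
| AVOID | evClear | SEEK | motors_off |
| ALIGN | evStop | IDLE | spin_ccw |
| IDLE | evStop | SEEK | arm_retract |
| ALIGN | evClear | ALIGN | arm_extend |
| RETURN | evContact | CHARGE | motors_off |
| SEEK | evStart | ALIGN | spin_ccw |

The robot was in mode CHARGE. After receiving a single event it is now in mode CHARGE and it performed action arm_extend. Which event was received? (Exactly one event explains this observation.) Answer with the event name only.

evContact

try evClear: (CHARGE, evClear) → (ALIGN, motors_off)
try evContact: (CHARGE, evContact) → (CHARGE, arm_extend)  ← matches
try evStop: (CHARGE, evStop) → (IDLE, arm_retract)
try evStart: (CHARGE, evStart) → (RETURN, arm_retract)
try evDone: (CHARGE, evDone) → (SEEK, spin_cw)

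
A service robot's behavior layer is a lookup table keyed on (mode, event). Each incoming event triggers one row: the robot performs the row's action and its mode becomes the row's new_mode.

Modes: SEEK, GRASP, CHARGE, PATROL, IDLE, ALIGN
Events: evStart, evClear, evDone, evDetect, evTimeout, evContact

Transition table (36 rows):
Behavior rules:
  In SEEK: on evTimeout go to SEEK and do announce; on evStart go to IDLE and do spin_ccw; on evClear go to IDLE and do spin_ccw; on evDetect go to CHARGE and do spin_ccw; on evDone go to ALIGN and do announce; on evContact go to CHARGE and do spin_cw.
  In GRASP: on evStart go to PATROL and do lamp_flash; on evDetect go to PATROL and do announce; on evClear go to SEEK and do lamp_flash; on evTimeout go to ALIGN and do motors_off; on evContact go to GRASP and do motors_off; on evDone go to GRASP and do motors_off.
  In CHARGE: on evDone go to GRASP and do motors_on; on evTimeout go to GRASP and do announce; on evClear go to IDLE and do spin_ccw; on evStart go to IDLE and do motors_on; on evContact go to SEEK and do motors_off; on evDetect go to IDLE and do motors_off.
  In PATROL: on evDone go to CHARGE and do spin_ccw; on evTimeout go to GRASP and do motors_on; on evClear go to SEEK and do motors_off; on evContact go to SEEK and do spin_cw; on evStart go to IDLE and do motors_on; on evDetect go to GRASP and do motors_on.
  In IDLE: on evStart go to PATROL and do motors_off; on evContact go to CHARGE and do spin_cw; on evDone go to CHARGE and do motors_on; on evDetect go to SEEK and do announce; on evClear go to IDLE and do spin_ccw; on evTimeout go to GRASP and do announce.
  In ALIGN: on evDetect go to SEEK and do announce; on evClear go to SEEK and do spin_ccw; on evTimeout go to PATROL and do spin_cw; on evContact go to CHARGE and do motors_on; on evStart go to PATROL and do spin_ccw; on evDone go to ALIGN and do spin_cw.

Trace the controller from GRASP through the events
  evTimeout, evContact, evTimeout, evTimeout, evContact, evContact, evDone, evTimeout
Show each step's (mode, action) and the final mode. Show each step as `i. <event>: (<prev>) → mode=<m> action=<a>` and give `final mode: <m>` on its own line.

final mode: PATROL

1. evTimeout: (GRASP) → mode=ALIGN action=motors_off
2. evContact: (ALIGN) → mode=CHARGE action=motors_on
3. evTimeout: (CHARGE) → mode=GRASP action=announce
4. evTimeout: (GRASP) → mode=ALIGN action=motors_off
5. evContact: (ALIGN) → mode=CHARGE action=motors_on
6. evContact: (CHARGE) → mode=SEEK action=motors_off
7. evDone: (SEEK) → mode=ALIGN action=announce
8. evTimeout: (ALIGN) → mode=PATROL action=spin_cw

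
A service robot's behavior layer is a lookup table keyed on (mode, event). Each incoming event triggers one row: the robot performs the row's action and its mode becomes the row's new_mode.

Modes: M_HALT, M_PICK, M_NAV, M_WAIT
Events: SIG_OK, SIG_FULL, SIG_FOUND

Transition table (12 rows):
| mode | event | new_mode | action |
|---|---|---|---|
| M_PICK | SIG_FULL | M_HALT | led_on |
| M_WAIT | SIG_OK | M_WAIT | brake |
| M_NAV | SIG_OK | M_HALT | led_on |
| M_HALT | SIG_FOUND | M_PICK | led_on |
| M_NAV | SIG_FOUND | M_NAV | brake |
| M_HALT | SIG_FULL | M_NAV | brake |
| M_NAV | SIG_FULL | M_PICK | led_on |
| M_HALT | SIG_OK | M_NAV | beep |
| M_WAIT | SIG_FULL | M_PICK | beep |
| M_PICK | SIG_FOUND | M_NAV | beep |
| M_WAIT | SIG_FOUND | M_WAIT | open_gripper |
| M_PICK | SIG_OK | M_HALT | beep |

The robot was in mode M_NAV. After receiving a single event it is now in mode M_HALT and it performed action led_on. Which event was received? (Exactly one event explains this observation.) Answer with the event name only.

SIG_OK

try SIG_OK: (M_NAV, SIG_OK) → (M_HALT, led_on)  ← matches
try SIG_FULL: (M_NAV, SIG_FULL) → (M_PICK, led_on)
try SIG_FOUND: (M_NAV, SIG_FOUND) → (M_NAV, brake)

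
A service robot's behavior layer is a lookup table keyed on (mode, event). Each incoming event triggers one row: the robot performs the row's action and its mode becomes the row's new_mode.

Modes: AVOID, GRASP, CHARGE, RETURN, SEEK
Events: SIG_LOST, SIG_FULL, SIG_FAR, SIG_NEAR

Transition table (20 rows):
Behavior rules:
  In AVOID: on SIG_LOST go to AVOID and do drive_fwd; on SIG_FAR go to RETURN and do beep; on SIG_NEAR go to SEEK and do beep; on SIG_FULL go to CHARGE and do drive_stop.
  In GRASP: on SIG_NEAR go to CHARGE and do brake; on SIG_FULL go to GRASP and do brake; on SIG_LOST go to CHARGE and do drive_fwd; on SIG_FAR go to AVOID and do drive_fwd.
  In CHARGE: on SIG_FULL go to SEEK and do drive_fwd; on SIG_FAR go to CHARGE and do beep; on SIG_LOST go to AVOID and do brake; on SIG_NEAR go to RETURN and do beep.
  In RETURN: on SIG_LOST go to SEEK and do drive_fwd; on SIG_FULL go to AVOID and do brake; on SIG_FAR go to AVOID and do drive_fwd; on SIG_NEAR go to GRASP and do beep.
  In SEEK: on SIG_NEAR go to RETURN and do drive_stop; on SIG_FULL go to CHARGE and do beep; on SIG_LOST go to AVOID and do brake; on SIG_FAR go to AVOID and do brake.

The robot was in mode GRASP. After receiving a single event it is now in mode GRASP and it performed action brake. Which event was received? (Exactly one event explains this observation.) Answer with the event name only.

try SIG_LOST: (GRASP, SIG_LOST) → (CHARGE, drive_fwd)
try SIG_FULL: (GRASP, SIG_FULL) → (GRASP, brake)  ← matches
try SIG_FAR: (GRASP, SIG_FAR) → (AVOID, drive_fwd)
try SIG_NEAR: (GRASP, SIG_NEAR) → (CHARGE, brake)

SIG_FULL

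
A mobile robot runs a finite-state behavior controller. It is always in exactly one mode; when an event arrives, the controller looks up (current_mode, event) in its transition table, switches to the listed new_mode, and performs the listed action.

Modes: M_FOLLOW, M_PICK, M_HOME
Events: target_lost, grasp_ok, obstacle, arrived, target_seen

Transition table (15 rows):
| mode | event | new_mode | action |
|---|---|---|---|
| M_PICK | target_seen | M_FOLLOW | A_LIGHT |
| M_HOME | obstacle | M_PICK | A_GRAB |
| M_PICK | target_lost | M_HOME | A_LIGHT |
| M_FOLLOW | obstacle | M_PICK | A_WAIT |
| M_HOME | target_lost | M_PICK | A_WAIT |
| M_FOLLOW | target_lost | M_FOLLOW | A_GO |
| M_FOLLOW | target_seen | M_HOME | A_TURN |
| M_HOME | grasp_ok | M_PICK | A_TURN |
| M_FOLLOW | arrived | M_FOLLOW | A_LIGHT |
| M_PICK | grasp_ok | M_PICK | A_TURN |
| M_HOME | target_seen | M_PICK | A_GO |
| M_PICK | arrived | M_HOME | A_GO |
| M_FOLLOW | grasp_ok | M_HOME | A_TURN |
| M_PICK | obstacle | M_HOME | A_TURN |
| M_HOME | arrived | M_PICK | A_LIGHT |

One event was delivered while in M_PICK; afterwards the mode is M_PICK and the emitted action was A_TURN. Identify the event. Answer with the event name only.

grasp_ok

try target_lost: (M_PICK, target_lost) → (M_HOME, A_LIGHT)
try grasp_ok: (M_PICK, grasp_ok) → (M_PICK, A_TURN)  ← matches
try obstacle: (M_PICK, obstacle) → (M_HOME, A_TURN)
try arrived: (M_PICK, arrived) → (M_HOME, A_GO)
try target_seen: (M_PICK, target_seen) → (M_FOLLOW, A_LIGHT)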